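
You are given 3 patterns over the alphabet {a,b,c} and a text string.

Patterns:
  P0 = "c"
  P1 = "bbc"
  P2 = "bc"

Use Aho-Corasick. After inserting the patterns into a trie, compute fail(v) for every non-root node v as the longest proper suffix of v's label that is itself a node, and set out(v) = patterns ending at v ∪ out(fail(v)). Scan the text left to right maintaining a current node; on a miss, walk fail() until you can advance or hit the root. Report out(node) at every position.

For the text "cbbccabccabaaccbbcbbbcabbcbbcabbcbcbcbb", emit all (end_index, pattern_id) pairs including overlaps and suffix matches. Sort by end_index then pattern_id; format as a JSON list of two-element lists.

Build:
Trie (insert patterns):
  n0 'ε': b→2 c→1
  n1 'c': ·  ←P0
  n2 'b': b→3 c→5
  n3 'bb': c→4
  n4 'bbc': ·  ←P1
  n5 'bc': ·  ←P2

BFS fail/out derivation:
  n1('c'): parent n0 fail=0; on 'c' 0 → fail=0;  out {0}∪∅={0}
  n2('b'): parent n0 fail=0; on 'b' 0 → fail=0;  out ∅∪∅=∅
  n3('bb'): parent n2 fail=0; on 'b' 0 → fail=2;  out ∅∪∅=∅
  n5('bc'): parent n2 fail=0; on 'c' 0 → fail=1;  out {2}∪{0}={0,2}
  n4('bbc'): parent n3 fail=2; on 'c' 2 → fail=5;  out {1}∪{0,2}={0,1,2}

Run:
[0] read 'c'  n0⇒n1  ** P0@[0:0]
[1] read 'b'  n1⇒n2 (fail-walked)
[2] read 'b'  n2⇒n3
[3] read 'c'  n3⇒n4  ** P0@[3:3],P1@[1:3],P2@[2:3]
[4] read 'c'  n4⇒n1 (fail-walked)  ** P0@[4:4]
[5] read 'a'  n1⇒n0 (fail-walked)
[6] read 'b'  n0⇒n2
[7] read 'c'  n2⇒n5  ** P0@[7:7],P2@[6:7]
[8] read 'c'  n5⇒n1 (fail-walked)  ** P0@[8:8]
[9] read 'a'  n1⇒n0 (fail-walked)
[10] read 'b'  n0⇒n2
[11] read 'a'  n2⇒n0 (fail-walked)
[12] read 'a'  n0⇒n0
[13] read 'c'  n0⇒n1  ** P0@[13:13]
[14] read 'c'  n1⇒n1 (fail-walked)  ** P0@[14:14]
[15] read 'b'  n1⇒n2 (fail-walked)
[16] read 'b'  n2⇒n3
[17] read 'c'  n3⇒n4  ** P0@[17:17],P1@[15:17],P2@[16:17]
[18] read 'b'  n4⇒n2 (fail-walked)
[19] read 'b'  n2⇒n3
[20] read 'b'  n3⇒n3 (fail-walked)
[21] read 'c'  n3⇒n4  ** P0@[21:21],P1@[19:21],P2@[20:21]
[22] read 'a'  n4⇒n0 (fail-walked)
[23] read 'b'  n0⇒n2
[24] read 'b'  n2⇒n3
[25] read 'c'  n3⇒n4  ** P0@[25:25],P1@[23:25],P2@[24:25]
[26] read 'b'  n4⇒n2 (fail-walked)
[27] read 'b'  n2⇒n3
[28] read 'c'  n3⇒n4  ** P0@[28:28],P1@[26:28],P2@[27:28]
[29] read 'a'  n4⇒n0 (fail-walked)
[30] read 'b'  n0⇒n2
[31] read 'b'  n2⇒n3
[32] read 'c'  n3⇒n4  ** P0@[32:32],P1@[30:32],P2@[31:32]
[33] read 'b'  n4⇒n2 (fail-walked)
[34] read 'c'  n2⇒n5  ** P0@[34:34],P2@[33:34]
[35] read 'b'  n5⇒n2 (fail-walked)
[36] read 'c'  n2⇒n5  ** P0@[36:36],P2@[35:36]
[37] read 'b'  n5⇒n2 (fail-walked)
[38] read 'b'  n2⇒n3

Result: [[0,0],[3,0],[3,1],[3,2],[4,0],[7,0],[7,2],[8,0],[13,0],[14,0],[17,0],[17,1],[17,2],[21,0],[21,1],[21,2],[25,0],[25,1],[25,2],[28,0],[28,1],[28,2],[32,0],[32,1],[32,2],[34,0],[34,2],[36,0],[36,2]]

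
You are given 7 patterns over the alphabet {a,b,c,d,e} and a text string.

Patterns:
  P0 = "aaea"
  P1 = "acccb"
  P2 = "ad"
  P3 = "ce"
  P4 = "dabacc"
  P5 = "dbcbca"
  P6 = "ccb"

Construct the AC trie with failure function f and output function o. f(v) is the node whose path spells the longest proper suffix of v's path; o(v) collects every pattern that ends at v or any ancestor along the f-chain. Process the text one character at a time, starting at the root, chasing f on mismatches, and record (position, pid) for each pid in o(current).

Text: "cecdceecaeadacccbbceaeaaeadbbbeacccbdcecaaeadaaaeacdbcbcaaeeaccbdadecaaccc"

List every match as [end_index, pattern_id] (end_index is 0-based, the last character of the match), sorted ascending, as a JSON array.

Build automaton:
Trie nodes:
  0='ε' goto a→1 c→10 d→12
  1='a' goto a→2 c→5 d→9
  2='aa' goto e→3
  3='aae' goto a→4
  4='aaea' goto ·  [P0 ends]
  5='ac' goto c→6
  6='acc' goto c→7
  7='accc' goto b→8
  8='acccb' goto ·  [P1 ends]
  9='ad' goto ·  [P2 ends]
  10='c' goto c→23 e→11
  11='ce' goto ·  [P3 ends]
  12='d' goto a→13 b→18
  13='da' goto b→14
  14='dab' goto a→15
  15='daba' goto c→16
  16='dabac' goto c→17
  17='dabacc' goto ·  [P4 ends]
  18='db' goto c→19
  19='dbc' goto b→20
  20='dbcb' goto c→21
  21='dbcbc' goto a→22
  22='dbcbca' goto ·  [P5 ends]
  23='cc' goto b→24
  24='ccb' goto ·  [P6 ends]

BFS fail/out derivation:
  fail(1) 'a': from fail(0)=0 chase 'a': 0 ⇒ 0;  out=∅∪out(0)=∅
  fail(10) 'c': from fail(0)=0 chase 'c': 0 ⇒ 0;  out=∅∪out(0)=∅
  fail(12) 'd': from fail(0)=0 chase 'd': 0 ⇒ 0;  out=∅∪out(0)=∅
  fail(2) 'aa': from fail(1)=0 chase 'a': 0 ⇒ 1;  out=∅∪out(1)=∅
  fail(5) 'ac': from fail(1)=0 chase 'c': 0 ⇒ 10;  out=∅∪out(10)=∅
  fail(9) 'ad': from fail(1)=0 chase 'd': 0 ⇒ 12;  out={2}∪out(12)={2}
  fail(11) 'ce': from fail(10)=0 chase 'e': 0 ⇒ 0;  out={3}∪out(0)={3}
  fail(13) 'da': from fail(12)=0 chase 'a': 0 ⇒ 1;  out=∅∪out(1)=∅
  fail(18) 'db': from fail(12)=0 chase 'b': 0 ⇒ 0;  out=∅∪out(0)=∅
  fail(23) 'cc': from fail(10)=0 chase 'c': 0 ⇒ 10;  out=∅∪out(10)=∅
  fail(3) 'aae': from fail(2)=1 chase 'e': 1→0 ⇒ 0;  out=∅∪out(0)=∅
  fail(6) 'acc': from fail(5)=10 chase 'c': 10 ⇒ 23;  out=∅∪out(23)=∅
  fail(14) 'dab': from fail(13)=1 chase 'b': 1→0 ⇒ 0;  out=∅∪out(0)=∅
  fail(19) 'dbc': from fail(18)=0 chase 'c': 0 ⇒ 10;  out=∅∪out(10)=∅
  fail(24) 'ccb': from fail(23)=10 chase 'b': 10→0 ⇒ 0;  out={6}∪out(0)={6}
  fail(4) 'aaea': from fail(3)=0 chase 'a': 0 ⇒ 1;  out={0}∪out(1)={0}
  fail(7) 'accc': from fail(6)=23 chase 'c': 23→10 ⇒ 23;  out=∅∪out(23)=∅
  fail(15) 'daba': from fail(14)=0 chase 'a': 0 ⇒ 1;  out=∅∪out(1)=∅
  fail(20) 'dbcb': from fail(19)=10 chase 'b': 10→0 ⇒ 0;  out=∅∪out(0)=∅
  fail(8) 'acccb': from fail(7)=23 chase 'b': 23 ⇒ 24;  out={1}∪out(24)={1,6}
  fail(16) 'dabac': from fail(15)=1 chase 'c': 1 ⇒ 5;  out=∅∪out(5)=∅
  fail(21) 'dbcbc': from fail(20)=0 chase 'c': 0 ⇒ 10;  out=∅∪out(10)=∅
  fail(17) 'dabacc': from fail(16)=5 chase 'c': 5 ⇒ 6;  out={4}∪out(6)={4}
  fail(22) 'dbcbca': from fail(21)=10 chase 'a': 10→0 ⇒ 1;  out={5}∪out(1)={5}

Run:
pos 0 'c': at 10
pos 1 'e': at 11  ** P3@[0:1]
pos 2 'c': at 10 (via fail)
pos 3 'd': at 12 (via fail)
pos 4 'c': at 10 (via fail)
pos 5 'e': at 11  ** P3@[4:5]
pos 6 'e': at 0 (via fail)
pos 7 'c': at 10
pos 8 'a': at 1 (via fail)
pos 9 'e': at 0 (via fail)
pos 10 'a': at 1
pos 11 'd': at 9  ** P2@[10:11]
pos 12 'a': at 13 (via fail)
pos 13 'c': at 5 (via fail)
pos 14 'c': at 6
pos 15 'c': at 7
pos 16 'b': at 8  ** P1@[12:16],P6@[14:16]
pos 17 'b': at 0 (via fail)
pos 18 'c': at 10
pos 19 'e': at 11  ** P3@[18:19]
pos 20 'a': at 1 (via fail)
pos 21 'e': at 0 (via fail)
pos 22 'a': at 1
pos 23 'a': at 2
pos 24 'e': at 3
pos 25 'a': at 4  ** P0@[22:25]
pos 26 'd': at 9 (via fail)  ** P2@[25:26]
pos 27 'b': at 18 (via fail)
pos 28 'b': at 0 (via fail)
pos 29 'b': at 0
pos 30 'e': at 0
pos 31 'a': at 1
pos 32 'c': at 5
pos 33 'c': at 6
pos 34 'c': at 7
pos 35 'b': at 8  ** P1@[31:35],P6@[33:35]
pos 36 'd': at 12 (via fail)
pos 37 'c': at 10 (via fail)
pos 38 'e': at 11  ** P3@[37:38]
pos 39 'c': at 10 (via fail)
pos 40 'a': at 1 (via fail)
pos 41 'a': at 2
pos 42 'e': at 3
pos 43 'a': at 4  ** P0@[40:43]
pos 44 'd': at 9 (via fail)  ** P2@[43:44]
pos 45 'a': at 13 (via fail)
pos 46 'a': at 2 (via fail)
pos 47 'a': at 2 (via fail)
pos 48 'e': at 3
pos 49 'a': at 4  ** P0@[46:49]
pos 50 'c': at 5 (via fail)
pos 51 'd': at 12 (via fail)
pos 52 'b': at 18
pos 53 'c': at 19
pos 54 'b': at 20
pos 55 'c': at 21
pos 56 'a': at 22  ** P5@[51:56]
pos 57 'a': at 2 (via fail)
pos 58 'e': at 3
pos 59 'e': at 0 (via fail)
pos 60 'a': at 1
pos 61 'c': at 5
pos 62 'c': at 6
pos 63 'b': at 24 (via fail)  ** P6@[61:63]
pos 64 'd': at 12 (via fail)
pos 65 'a': at 13
pos 66 'd': at 9 (via fail)  ** P2@[65:66]
pos 67 'e': at 0 (via fail)
pos 68 'c': at 10
pos 69 'a': at 1 (via fail)
pos 70 'a': at 2
pos 71 'c': at 5 (via fail)
pos 72 'c': at 6
pos 73 'c': at 7

Result: [[1,3],[5,3],[11,2],[16,1],[16,6],[19,3],[25,0],[26,2],[35,1],[35,6],[38,3],[43,0],[44,2],[49,0],[56,5],[63,6],[66,2]]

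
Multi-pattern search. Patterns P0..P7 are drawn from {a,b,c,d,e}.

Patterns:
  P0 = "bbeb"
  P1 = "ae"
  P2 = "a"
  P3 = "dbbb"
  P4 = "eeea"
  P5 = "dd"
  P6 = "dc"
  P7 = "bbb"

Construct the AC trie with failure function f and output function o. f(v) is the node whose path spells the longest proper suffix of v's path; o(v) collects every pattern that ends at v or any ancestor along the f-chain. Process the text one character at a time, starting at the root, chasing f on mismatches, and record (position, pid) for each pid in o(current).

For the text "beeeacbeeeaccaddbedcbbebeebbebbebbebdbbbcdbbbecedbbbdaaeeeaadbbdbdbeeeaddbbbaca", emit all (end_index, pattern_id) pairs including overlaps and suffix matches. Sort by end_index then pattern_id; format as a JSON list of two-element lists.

Build automaton:
Trie nodes:
  0='ε' goto a→5 b→1 d→7 e→11
  1='b' goto b→2
  2='bb' goto b→17 e→3
  3='bbe' goto b→4
  4='bbeb' goto ·  ←P0
  5='a' goto e→6  ←P2
  6='ae' goto ·  ←P1
  7='d' goto b→8 c→16 d→15
  8='db' goto b→9
  9='dbb' goto b→10
  10='dbbb' goto ·  ←P3
  11='e' goto e→12
  12='ee' goto e→13
  13='eee' goto a→14
  14='eeea' goto ·  ←P4
  15='dd' goto ·  ←P5
  16='dc' goto ·  ←P6
  17='bbb' goto ·  ←P7

Failure links (BFS by depth):
  n1('b'): parent n0 fail=0; on 'b' 0 → fail=0;  out ∅∪∅=∅
  n5('a'): parent n0 fail=0; on 'a' 0 → fail=0;  out {2}∪∅={2}
  n7('d'): parent n0 fail=0; on 'd' 0 → fail=0;  out ∅∪∅=∅
  n11('e'): parent n0 fail=0; on 'e' 0 → fail=0;  out ∅∪∅=∅
  n2('bb'): parent n1 fail=0; on 'b' 0 → fail=1;  out ∅∪∅=∅
  n6('ae'): parent n5 fail=0; on 'e' 0 → fail=11;  out {1}∪∅={1}
  n8('db'): parent n7 fail=0; on 'b' 0 → fail=1;  out ∅∪∅=∅
  n12('ee'): parent n11 fail=0; on 'e' 0 → fail=11;  out ∅∪∅=∅
  n15('dd'): parent n7 fail=0; on 'd' 0 → fail=7;  out {5}∪∅={5}
  n16('dc'): parent n7 fail=0; on 'c' 0 → fail=0;  out {6}∪∅={6}
  n3('bbe'): parent n2 fail=1; on 'e' 1→0 → fail=11;  out ∅∪∅=∅
  n9('dbb'): parent n8 fail=1; on 'b' 1 → fail=2;  out ∅∪∅=∅
  n13('eee'): parent n12 fail=11; on 'e' 11 → fail=12;  out ∅∪∅=∅
  n17('bbb'): parent n2 fail=1; on 'b' 1 → fail=2;  out {7}∪∅={7}
  n4('bbeb'): parent n3 fail=11; on 'b' 11→0 → fail=1;  out {0}∪∅={0}
  n10('dbbb'): parent n9 fail=2; on 'b' 2 → fail=17;  out {3}∪{7}={3,7}
  n14('eeea'): parent n13 fail=12; on 'a' 12→11→0 → fail=5;  out {4}∪{2}={2,4}

Text stream:
i=0 'b': node 0→1
i=1 'e': node 1→11 (fail-walked)
i=2 'e': node 11→12
i=3 'e': node 12→13
i=4 'a': node 13→14  emit P2@[4:4],P4@[1:4]
i=5 'c': node 14→0 (fail-walked)
i=6 'b': node 0→1
i=7 'e': node 1→11 (fail-walked)
i=8 'e': node 11→12
i=9 'e': node 12→13
i=10 'a': node 13→14  emit P2@[10:10],P4@[7:10]
i=11 'c': node 14→0 (fail-walked)
i=12 'c': node 0→0
i=13 'a': node 0→5  emit P2@[13:13]
i=14 'd': node 5→7 (fail-walked)
i=15 'd': node 7→15  emit P5@[14:15]
i=16 'b': node 15→8 (fail-walked)
i=17 'e': node 8→11 (fail-walked)
i=18 'd': node 11→7 (fail-walked)
i=19 'c': node 7→16  emit P6@[18:19]
i=20 'b': node 16→1 (fail-walked)
i=21 'b': node 1→2
i=22 'e': node 2→3
i=23 'b': node 3→4  emit P0@[20:23]
i=24 'e': node 4→11 (fail-walked)
i=25 'e': node 11→12
i=26 'b': node 12→1 (fail-walked)
i=27 'b': node 1→2
i=28 'e': node 2→3
i=29 'b': node 3→4  emit P0@[26:29]
i=30 'b': node 4→2 (fail-walked)
i=31 'e': node 2→3
i=32 'b': node 3→4  emit P0@[29:32]
i=33 'b': node 4→2 (fail-walked)
i=34 'e': node 2→3
i=35 'b': node 3→4  emit P0@[32:35]
i=36 'd': node 4→7 (fail-walked)
i=37 'b': node 7→8
i=38 'b': node 8→9
i=39 'b': node 9→10  emit P3@[36:39],P7@[37:39]
i=40 'c': node 10→0 (fail-walked)
i=41 'd': node 0→7
i=42 'b': node 7→8
i=43 'b': node 8→9
i=44 'b': node 9→10  emit P3@[41:44],P7@[42:44]
i=45 'e': node 10→3 (fail-walked)
i=46 'c': node 3→0 (fail-walked)
i=47 'e': node 0→11
i=48 'd': node 11→7 (fail-walked)
i=49 'b': node 7→8
i=50 'b': node 8→9
i=51 'b': node 9→10  emit P3@[48:51],P7@[49:51]
i=52 'd': node 10→7 (fail-walked)
i=53 'a': node 7→5 (fail-walked)  emit P2@[53:53]
i=54 'a': node 5→5 (fail-walked)  emit P2@[54:54]
i=55 'e': node 5→6  emit P1@[54:55]
i=56 'e': node 6→12 (fail-walked)
i=57 'e': node 12→13
i=58 'a': node 13→14  emit P2@[58:58],P4@[55:58]
i=59 'a': node 14→5 (fail-walked)  emit P2@[59:59]
i=60 'd': node 5→7 (fail-walked)
i=61 'b': node 7→8
i=62 'b': node 8→9
i=63 'd': node 9→7 (fail-walked)
i=64 'b': node 7→8
i=65 'd': node 8→7 (fail-walked)
i=66 'b': node 7→8
i=67 'e': node 8→11 (fail-walked)
i=68 'e': node 11→12
i=69 'e': node 12→13
i=70 'a': node 13→14  emit P2@[70:70],P4@[67:70]
i=71 'd': node 14→7 (fail-walked)
i=72 'd': node 7→15  emit P5@[71:72]
i=73 'b': node 15→8 (fail-walked)
i=74 'b': node 8→9
i=75 'b': node 9→10  emit P3@[72:75],P7@[73:75]
i=76 'a': node 10→5 (fail-walked)  emit P2@[76:76]
i=77 'c': node 5→0 (fail-walked)
i=78 'a': node 0→5  emit P2@[78:78]

All matches (sorted): [[4,2],[4,4],[10,2],[10,4],[13,2],[15,5],[19,6],[23,0],[29,0],[32,0],[35,0],[39,3],[39,7],[44,3],[44,7],[51,3],[51,7],[53,2],[54,2],[55,1],[58,2],[58,4],[59,2],[70,2],[70,4],[72,5],[75,3],[75,7],[76,2],[78,2]]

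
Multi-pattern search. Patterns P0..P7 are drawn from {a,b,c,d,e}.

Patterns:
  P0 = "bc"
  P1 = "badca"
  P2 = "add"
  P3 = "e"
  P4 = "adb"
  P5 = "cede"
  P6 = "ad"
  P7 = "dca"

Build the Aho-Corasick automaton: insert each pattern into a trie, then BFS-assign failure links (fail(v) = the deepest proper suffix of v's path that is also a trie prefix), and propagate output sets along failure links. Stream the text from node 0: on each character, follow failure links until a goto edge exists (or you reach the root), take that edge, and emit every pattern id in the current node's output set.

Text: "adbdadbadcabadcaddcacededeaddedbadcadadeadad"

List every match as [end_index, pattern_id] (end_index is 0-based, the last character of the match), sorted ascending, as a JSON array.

Build:
Trie (insert patterns):
  0='ε' goto a→7 b→1 c→12 d→16 e→10
  1='b' goto a→3 c→2
  2='bc' goto ·  ←P0
  3='ba' goto d→4
  4='bad' goto c→5
  5='badc' goto a→6
  6='badca' goto ·  ←P1
  7='a' goto d→8
  8='ad' goto b→11 d→9  ←P6
  9='add' goto ·  ←P2
  10='e' goto ·  ←P3
  11='adb' goto ·  ←P4
  12='c' goto e→13
  13='ce' goto d→14
  14='ced' goto e→15
  15='cede' goto ·  ←P5
  16='d' goto c→17
  17='dc' goto a→18
  18='dca' goto ·  ←P7

Failure links (BFS by depth):
  fail(1) 'b': from fail(0)=0 chase 'b': 0 ⇒ 0;  out=∅∪out(0)=∅
  fail(7) 'a': from fail(0)=0 chase 'a': 0 ⇒ 0;  out=∅∪out(0)=∅
  fail(10) 'e': from fail(0)=0 chase 'e': 0 ⇒ 0;  out={3}∪out(0)={3}
  fail(12) 'c': from fail(0)=0 chase 'c': 0 ⇒ 0;  out=∅∪out(0)=∅
  fail(16) 'd': from fail(0)=0 chase 'd': 0 ⇒ 0;  out=∅∪out(0)=∅
  fail(2) 'bc': from fail(1)=0 chase 'c': 0 ⇒ 12;  out={0}∪out(12)={0}
  fail(3) 'ba': from fail(1)=0 chase 'a': 0 ⇒ 7;  out=∅∪out(7)=∅
  fail(8) 'ad': from fail(7)=0 chase 'd': 0 ⇒ 16;  out={6}∪out(16)={6}
  fail(13) 'ce': from fail(12)=0 chase 'e': 0 ⇒ 10;  out=∅∪out(10)={3}
  fail(17) 'dc': from fail(16)=0 chase 'c': 0 ⇒ 12;  out=∅∪out(12)=∅
  fail(4) 'bad': from fail(3)=7 chase 'd': 7 ⇒ 8;  out=∅∪out(8)={6}
  fail(9) 'add': from fail(8)=16 chase 'd': 16→0 ⇒ 16;  out={2}∪out(16)={2}
  fail(11) 'adb': from fail(8)=16 chase 'b': 16→0 ⇒ 1;  out={4}∪out(1)={4}
  fail(14) 'ced': from fail(13)=10 chase 'd': 10→0 ⇒ 16;  out=∅∪out(16)=∅
  fail(18) 'dca': from fail(17)=12 chase 'a': 12→0 ⇒ 7;  out={7}∪out(7)={7}
  fail(5) 'badc': from fail(4)=8 chase 'c': 8→16 ⇒ 17;  out=∅∪out(17)=∅
  fail(15) 'cede': from fail(14)=16 chase 'e': 16→0 ⇒ 10;  out={5}∪out(10)={3,5}
  fail(6) 'badca': from fail(5)=17 chase 'a': 17 ⇒ 18;  out={1}∪out(18)={1,7}

Text stream:
[0] read 'a'  n0⇒n7
[1] read 'd'  n7⇒n8  ** P6@[0:1]
[2] read 'b'  n8⇒n11  ** P4@[0:2]
[3] read 'd'  n11⇒n16 (fail-walked)
[4] read 'a'  n16⇒n7 (fail-walked)
[5] read 'd'  n7⇒n8  ** P6@[4:5]
[6] read 'b'  n8⇒n11  ** P4@[4:6]
[7] read 'a'  n11⇒n3 (fail-walked)
[8] read 'd'  n3⇒n4  ** P6@[7:8]
[9] read 'c'  n4⇒n5
[10] read 'a'  n5⇒n6  ** P1@[6:10],P7@[8:10]
[11] read 'b'  n6⇒n1 (fail-walked)
[12] read 'a'  n1⇒n3
[13] read 'd'  n3⇒n4  ** P6@[12:13]
[14] read 'c'  n4⇒n5
[15] read 'a'  n5⇒n6  ** P1@[11:15],P7@[13:15]
[16] read 'd'  n6⇒n8 (fail-walked)  ** P6@[15:16]
[17] read 'd'  n8⇒n9  ** P2@[15:17]
[18] read 'c'  n9⇒n17 (fail-walked)
[19] read 'a'  n17⇒n18  ** P7@[17:19]
[20] read 'c'  n18⇒n12 (fail-walked)
[21] read 'e'  n12⇒n13  ** P3@[21:21]
[22] read 'd'  n13⇒n14
[23] read 'e'  n14⇒n15  ** P3@[23:23],P5@[20:23]
[24] read 'd'  n15⇒n16 (fail-walked)
[25] read 'e'  n16⇒n10 (fail-walked)  ** P3@[25:25]
[26] read 'a'  n10⇒n7 (fail-walked)
[27] read 'd'  n7⇒n8  ** P6@[26:27]
[28] read 'd'  n8⇒n9  ** P2@[26:28]
[29] read 'e'  n9⇒n10 (fail-walked)  ** P3@[29:29]
[30] read 'd'  n10⇒n16 (fail-walked)
[31] read 'b'  n16⇒n1 (fail-walked)
[32] read 'a'  n1⇒n3
[33] read 'd'  n3⇒n4  ** P6@[32:33]
[34] read 'c'  n4⇒n5
[35] read 'a'  n5⇒n6  ** P1@[31:35],P7@[33:35]
[36] read 'd'  n6⇒n8 (fail-walked)  ** P6@[35:36]
[37] read 'a'  n8⇒n7 (fail-walked)
[38] read 'd'  n7⇒n8  ** P6@[37:38]
[39] read 'e'  n8⇒n10 (fail-walked)  ** P3@[39:39]
[40] read 'a'  n10⇒n7 (fail-walked)
[41] read 'd'  n7⇒n8  ** P6@[40:41]
[42] read 'a'  n8⇒n7 (fail-walked)
[43] read 'd'  n7⇒n8  ** P6@[42:43]

Matches: [[1,6],[2,4],[5,6],[6,4],[8,6],[10,1],[10,7],[13,6],[15,1],[15,7],[16,6],[17,2],[19,7],[21,3],[23,3],[23,5],[25,3],[27,6],[28,2],[29,3],[33,6],[35,1],[35,7],[36,6],[38,6],[39,3],[41,6],[43,6]]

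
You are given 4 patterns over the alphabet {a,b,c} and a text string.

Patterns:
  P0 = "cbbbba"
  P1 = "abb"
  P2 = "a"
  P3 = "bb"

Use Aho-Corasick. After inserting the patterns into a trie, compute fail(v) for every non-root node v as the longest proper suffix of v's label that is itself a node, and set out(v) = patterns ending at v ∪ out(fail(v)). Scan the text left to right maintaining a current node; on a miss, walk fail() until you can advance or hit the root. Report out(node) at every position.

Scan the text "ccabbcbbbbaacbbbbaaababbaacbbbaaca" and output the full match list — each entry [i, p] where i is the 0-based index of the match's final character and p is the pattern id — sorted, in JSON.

Construct AC machine:
Trie (insert patterns):
  0='ε' goto a→7 b→10 c→1
  1='c' goto b→2
  2='cb' goto b→3
  3='cbb' goto b→4
  4='cbbb' goto b→5
  5='cbbbb' goto a→6
  6='cbbbba' goto ·  ←P0
  7='a' goto b→8  ←P2
  8='ab' goto b→9
  9='abb' goto ·  ←P1
  10='b' goto b→11
  11='bb' goto ·  ←P3

Failure links (BFS by depth):
  n1('c'): parent n0 fail=0; on 'c' 0 → fail=0;  out ∅∪∅=∅
  n7('a'): parent n0 fail=0; on 'a' 0 → fail=0;  out {2}∪∅={2}
  n10('b'): parent n0 fail=0; on 'b' 0 → fail=0;  out ∅∪∅=∅
  n2('cb'): parent n1 fail=0; on 'b' 0 → fail=10;  out ∅∪∅=∅
  n8('ab'): parent n7 fail=0; on 'b' 0 → fail=10;  out ∅∪∅=∅
  n11('bb'): parent n10 fail=0; on 'b' 0 → fail=10;  out {3}∪∅={3}
  n3('cbb'): parent n2 fail=10; on 'b' 10 → fail=11;  out ∅∪{3}={3}
  n9('abb'): parent n8 fail=10; on 'b' 10 → fail=11;  out {1}∪{3}={1,3}
  n4('cbbb'): parent n3 fail=11; on 'b' 11→10 → fail=11;  out ∅∪{3}={3}
  n5('cbbbb'): parent n4 fail=11; on 'b' 11→10 → fail=11;  out ∅∪{3}={3}
  n6('cbbbba'): parent n5 fail=11; on 'a' 11→10→0 → fail=7;  out {0}∪{2}={0,2}

Text stream:
i=0 'c': node 0→1
i=1 'c': node 1→1 ·f
i=2 'a': node 1→7 ·f  → match P2@[2:2]
i=3 'b': node 7→8
i=4 'b': node 8→9  → match P1@[2:4],P3@[3:4]
i=5 'c': node 9→1 ·f
i=6 'b': node 1→2
i=7 'b': node 2→3  → match P3@[6:7]
i=8 'b': node 3→4  → match P3@[7:8]
i=9 'b': node 4→5  → match P3@[8:9]
i=10 'a': node 5→6  → match P0@[5:10],P2@[10:10]
i=11 'a': node 6→7 ·f  → match P2@[11:11]
i=12 'c': node 7→1 ·f
i=13 'b': node 1→2
i=14 'b': node 2→3  → match P3@[13:14]
i=15 'b': node 3→4  → match P3@[14:15]
i=16 'b': node 4→5  → match P3@[15:16]
i=17 'a': node 5→6  → match P0@[12:17],P2@[17:17]
i=18 'a': node 6→7 ·f  → match P2@[18:18]
i=19 'a': node 7→7 ·f  → match P2@[19:19]
i=20 'b': node 7→8
i=21 'a': node 8→7 ·f  → match P2@[21:21]
i=22 'b': node 7→8
i=23 'b': node 8→9  → match P1@[21:23],P3@[22:23]
i=24 'a': node 9→7 ·f  → match P2@[24:24]
i=25 'a': node 7→7 ·f  → match P2@[25:25]
i=26 'c': node 7→1 ·f
i=27 'b': node 1→2
i=28 'b': node 2→3  → match P3@[27:28]
i=29 'b': node 3→4  → match P3@[28:29]
i=30 'a': node 4→7 ·f  → match P2@[30:30]
i=31 'a': node 7→7 ·f  → match P2@[31:31]
i=32 'c': node 7→1 ·f
i=33 'a': node 1→7 ·f  → match P2@[33:33]

Result: [[2,2],[4,1],[4,3],[7,3],[8,3],[9,3],[10,0],[10,2],[11,2],[14,3],[15,3],[16,3],[17,0],[17,2],[18,2],[19,2],[21,2],[23,1],[23,3],[24,2],[25,2],[28,3],[29,3],[30,2],[31,2],[33,2]]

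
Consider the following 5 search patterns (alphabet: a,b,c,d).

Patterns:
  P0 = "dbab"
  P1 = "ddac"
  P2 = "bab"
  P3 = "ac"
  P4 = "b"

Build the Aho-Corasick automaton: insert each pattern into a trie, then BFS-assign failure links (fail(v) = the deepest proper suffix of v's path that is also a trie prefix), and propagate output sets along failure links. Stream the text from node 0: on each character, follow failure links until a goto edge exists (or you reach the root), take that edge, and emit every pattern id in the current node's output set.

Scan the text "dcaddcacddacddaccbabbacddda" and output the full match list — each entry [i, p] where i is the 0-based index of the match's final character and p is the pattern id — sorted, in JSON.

Build automaton:
Trie (insert patterns):
  n0 'ε': a→11 b→8 d→1
  n1 'd': b→2 d→5
  n2 'db': a→3
  n3 'dba': b→4
  n4 'dbab': ·  [P0 ends]
  n5 'dd': a→6
  n6 'dda': c→7
  n7 'ddac': ·  [P1 ends]
  n8 'b': a→9  [P4 ends]
  n9 'ba': b→10
  n10 'bab': ·  [P2 ends]
  n11 'a': c→12
  n12 'ac': ·  [P3 ends]

BFS fail/out derivation:
  n1('d'): parent n0 fail=0; on 'd' 0 → fail=0;  out ∅∪∅=∅
  n8('b'): parent n0 fail=0; on 'b' 0 → fail=0;  out {4}∪∅={4}
  n11('a'): parent n0 fail=0; on 'a' 0 → fail=0;  out ∅∪∅=∅
  n2('db'): parent n1 fail=0; on 'b' 0 → fail=8;  out ∅∪{4}={4}
  n5('dd'): parent n1 fail=0; on 'd' 0 → fail=1;  out ∅∪∅=∅
  n9('ba'): parent n8 fail=0; on 'a' 0 → fail=11;  out ∅∪∅=∅
  n12('ac'): parent n11 fail=0; on 'c' 0 → fail=0;  out {3}∪∅={3}
  n3('dba'): parent n2 fail=8; on 'a' 8 → fail=9;  out ∅∪∅=∅
  n6('dda'): parent n5 fail=1; on 'a' 1→0 → fail=11;  out ∅∪∅=∅
  n10('bab'): parent n9 fail=11; on 'b' 11→0 → fail=8;  out {2}∪{4}={2,4}
  n4('dbab'): parent n3 fail=9; on 'b' 9 → fail=10;  out {0}∪{2,4}={0,2,4}
  n7('ddac'): parent n6 fail=11; on 'c' 11 → fail=12;  out {1}∪{3}={1,3}

Scan:
[0] read 'd'  n0⇒n1
[1] read 'c'  n1⇒n0 (via fail)
[2] read 'a'  n0⇒n11
[3] read 'd'  n11⇒n1 (via fail)
[4] read 'd'  n1⇒n5
[5] read 'c'  n5⇒n0 (via fail)
[6] read 'a'  n0⇒n11
[7] read 'c'  n11⇒n12  ** P3@[6:7]
[8] read 'd'  n12⇒n1 (via fail)
[9] read 'd'  n1⇒n5
[10] read 'a'  n5⇒n6
[11] read 'c'  n6⇒n7  ** P1@[8:11],P3@[10:11]
[12] read 'd'  n7⇒n1 (via fail)
[13] read 'd'  n1⇒n5
[14] read 'a'  n5⇒n6
[15] read 'c'  n6⇒n7  ** P1@[12:15],P3@[14:15]
[16] read 'c'  n7⇒n0 (via fail)
[17] read 'b'  n0⇒n8  ** P4@[17:17]
[18] read 'a'  n8⇒n9
[19] read 'b'  n9⇒n10  ** P2@[17:19],P4@[19:19]
[20] read 'b'  n10⇒n8 (via fail)  ** P4@[20:20]
[21] read 'a'  n8⇒n9
[22] read 'c'  n9⇒n12 (via fail)  ** P3@[21:22]
[23] read 'd'  n12⇒n1 (via fail)
[24] read 'd'  n1⇒n5
[25] read 'd'  n5⇒n5 (via fail)
[26] read 'a'  n5⇒n6

Matches: [[7,3],[11,1],[11,3],[15,1],[15,3],[17,4],[19,2],[19,4],[20,4],[22,3]]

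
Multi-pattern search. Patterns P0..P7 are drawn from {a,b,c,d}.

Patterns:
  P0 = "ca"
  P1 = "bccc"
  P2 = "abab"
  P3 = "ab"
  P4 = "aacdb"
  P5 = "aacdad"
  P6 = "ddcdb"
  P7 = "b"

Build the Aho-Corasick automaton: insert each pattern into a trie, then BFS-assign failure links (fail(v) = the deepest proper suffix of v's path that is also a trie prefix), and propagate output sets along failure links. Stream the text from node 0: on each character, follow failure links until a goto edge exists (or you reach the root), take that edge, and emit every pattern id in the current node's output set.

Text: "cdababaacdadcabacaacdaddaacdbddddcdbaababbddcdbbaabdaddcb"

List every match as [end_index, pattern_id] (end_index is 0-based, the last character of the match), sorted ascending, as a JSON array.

Build:
Trie nodes:
  0='ε' goto a→7 b→3 c→1 d→17
  1='c' goto a→2
  2='ca' goto ·  [P0 ends]
  3='b' goto c→4  [P7 ends]
  4='bc' goto c→5
  5='bcc' goto c→6
  6='bccc' goto ·  [P1 ends]
  7='a' goto a→11 b→8
  8='ab' goto a→9  [P3 ends]
  9='aba' goto b→10
  10='abab' goto ·  [P2 ends]
  11='aa' goto c→12
  12='aac' goto d→13
  13='aacd' goto a→15 b→14
  14='aacdb' goto ·  [P4 ends]
  15='aacda' goto d→16
  16='aacdad' goto ·  [P5 ends]
  17='d' goto d→18
  18='dd' goto c→19
  19='ddc' goto d→20
  20='ddcd' goto b→21
  21='ddcdb' goto ·  [P6 ends]

Failure links (BFS by depth):
  fail(1) 'c': from fail(0)=0 chase 'c': 0 ⇒ 0;  out=∅∪out(0)=∅
  fail(3) 'b': from fail(0)=0 chase 'b': 0 ⇒ 0;  out={7}∪out(0)={7}
  fail(7) 'a': from fail(0)=0 chase 'a': 0 ⇒ 0;  out=∅∪out(0)=∅
  fail(17) 'd': from fail(0)=0 chase 'd': 0 ⇒ 0;  out=∅∪out(0)=∅
  fail(2) 'ca': from fail(1)=0 chase 'a': 0 ⇒ 7;  out={0}∪out(7)={0}
  fail(4) 'bc': from fail(3)=0 chase 'c': 0 ⇒ 1;  out=∅∪out(1)=∅
  fail(8) 'ab': from fail(7)=0 chase 'b': 0 ⇒ 3;  out={3}∪out(3)={3,7}
  fail(11) 'aa': from fail(7)=0 chase 'a': 0 ⇒ 7;  out=∅∪out(7)=∅
  fail(18) 'dd': from fail(17)=0 chase 'd': 0 ⇒ 17;  out=∅∪out(17)=∅
  fail(5) 'bcc': from fail(4)=1 chase 'c': 1→0 ⇒ 1;  out=∅∪out(1)=∅
  fail(9) 'aba': from fail(8)=3 chase 'a': 3→0 ⇒ 7;  out=∅∪out(7)=∅
  fail(12) 'aac': from fail(11)=7 chase 'c': 7→0 ⇒ 1;  out=∅∪out(1)=∅
  fail(19) 'ddc': from fail(18)=17 chase 'c': 17→0 ⇒ 1;  out=∅∪out(1)=∅
  fail(6) 'bccc': from fail(5)=1 chase 'c': 1→0 ⇒ 1;  out={1}∪out(1)={1}
  fail(10) 'abab': from fail(9)=7 chase 'b': 7 ⇒ 8;  out={2}∪out(8)={2,3,7}
  fail(13) 'aacd': from fail(12)=1 chase 'd': 1→0 ⇒ 17;  out=∅∪out(17)=∅
  fail(20) 'ddcd': from fail(19)=1 chase 'd': 1→0 ⇒ 17;  out=∅∪out(17)=∅
  fail(14) 'aacdb': from fail(13)=17 chase 'b': 17→0 ⇒ 3;  out={4}∪out(3)={4,7}
  fail(15) 'aacda': from fail(13)=17 chase 'a': 17→0 ⇒ 7;  out=∅∪out(7)=∅
  fail(21) 'ddcdb': from fail(20)=17 chase 'b': 17→0 ⇒ 3;  out={6}∪out(3)={6,7}
  fail(16) 'aacdad': from fail(15)=7 chase 'd': 7→0 ⇒ 17;  out={5}∪out(17)={5}

Run:
pos 0 'c': at 1
pos 1 'd': at 17 ·f
pos 2 'a': at 7 ·f
pos 3 'b': at 8  ** P3@[2:3],P7@[3:3]
pos 4 'a': at 9
pos 5 'b': at 10  ** P2@[2:5],P3@[4:5],P7@[5:5]
pos 6 'a': at 9 ·f
pos 7 'a': at 11 ·f
pos 8 'c': at 12
pos 9 'd': at 13
pos 10 'a': at 15
pos 11 'd': at 16  ** P5@[6:11]
pos 12 'c': at 1 ·f
pos 13 'a': at 2  ** P0@[12:13]
pos 14 'b': at 8 ·f  ** P3@[13:14],P7@[14:14]
pos 15 'a': at 9
pos 16 'c': at 1 ·f
pos 17 'a': at 2  ** P0@[16:17]
pos 18 'a': at 11 ·f
pos 19 'c': at 12
pos 20 'd': at 13
pos 21 'a': at 15
pos 22 'd': at 16  ** P5@[17:22]
pos 23 'd': at 18 ·f
pos 24 'a': at 7 ·f
pos 25 'a': at 11
pos 26 'c': at 12
pos 27 'd': at 13
pos 28 'b': at 14  ** P4@[24:28],P7@[28:28]
pos 29 'd': at 17 ·f
pos 30 'd': at 18
pos 31 'd': at 18 ·f
pos 32 'd': at 18 ·f
pos 33 'c': at 19
pos 34 'd': at 20
pos 35 'b': at 21  ** P6@[31:35],P7@[35:35]
pos 36 'a': at 7 ·f
pos 37 'a': at 11
pos 38 'b': at 8 ·f  ** P3@[37:38],P7@[38:38]
pos 39 'a': at 9
pos 40 'b': at 10  ** P2@[37:40],P3@[39:40],P7@[40:40]
pos 41 'b': at 3 ·f  ** P7@[41:41]
pos 42 'd': at 17 ·f
pos 43 'd': at 18
pos 44 'c': at 19
pos 45 'd': at 20
pos 46 'b': at 21  ** P6@[42:46],P7@[46:46]
pos 47 'b': at 3 ·f  ** P7@[47:47]
pos 48 'a': at 7 ·f
pos 49 'a': at 11
pos 50 'b': at 8 ·f  ** P3@[49:50],P7@[50:50]
pos 51 'd': at 17 ·f
pos 52 'a': at 7 ·f
pos 53 'd': at 17 ·f
pos 54 'd': at 18
pos 55 'c': at 19
pos 56 'b': at 3 ·f  ** P7@[56:56]

Matches: [[3,3],[3,7],[5,2],[5,3],[5,7],[11,5],[13,0],[14,3],[14,7],[17,0],[22,5],[28,4],[28,7],[35,6],[35,7],[38,3],[38,7],[40,2],[40,3],[40,7],[41,7],[46,6],[46,7],[47,7],[50,3],[50,7],[56,7]]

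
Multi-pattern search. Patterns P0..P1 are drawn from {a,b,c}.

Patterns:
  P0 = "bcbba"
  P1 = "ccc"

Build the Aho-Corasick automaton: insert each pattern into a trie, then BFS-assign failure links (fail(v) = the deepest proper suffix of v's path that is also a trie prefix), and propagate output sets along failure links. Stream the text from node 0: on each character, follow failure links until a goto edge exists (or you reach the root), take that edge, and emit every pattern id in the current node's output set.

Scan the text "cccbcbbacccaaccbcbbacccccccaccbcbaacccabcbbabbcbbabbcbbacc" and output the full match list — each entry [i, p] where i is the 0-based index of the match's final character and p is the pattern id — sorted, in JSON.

Build:
Trie (insert patterns):
  0='ε' goto b→1 c→6
  1='b' goto c→2
  2='bc' goto b→3
  3='bcb' goto b→4
  4='bcbb' goto a→5
  5='bcbba' goto ·  ←P0
  6='c' goto c→7
  7='cc' goto c→8
  8='ccc' goto ·  ←P1

Failure links (BFS by depth):
  fail(1) 'b': from fail(0)=0 chase 'b': 0 ⇒ 0;  out=∅∪out(0)=∅
  fail(6) 'c': from fail(0)=0 chase 'c': 0 ⇒ 0;  out=∅∪out(0)=∅
  fail(2) 'bc': from fail(1)=0 chase 'c': 0 ⇒ 6;  out=∅∪out(6)=∅
  fail(7) 'cc': from fail(6)=0 chase 'c': 0 ⇒ 6;  out=∅∪out(6)=∅
  fail(3) 'bcb': from fail(2)=6 chase 'b': 6→0 ⇒ 1;  out=∅∪out(1)=∅
  fail(8) 'ccc': from fail(7)=6 chase 'c': 6 ⇒ 7;  out={1}∪out(7)={1}
  fail(4) 'bcbb': from fail(3)=1 chase 'b': 1→0 ⇒ 1;  out=∅∪out(1)=∅
  fail(5) 'bcbba': from fail(4)=1 chase 'a': 1→0 ⇒ 0;  out={0}∪out(0)={0}

Text stream:
i=0 'c': node 0→6
i=1 'c': node 6→7
i=2 'c': node 7→8  → match P1@[0:2]
i=3 'b': node 8→1 (via fail)
i=4 'c': node 1→2
i=5 'b': node 2→3
i=6 'b': node 3→4
i=7 'a': node 4→5  → match P0@[3:7]
i=8 'c': node 5→6 (via fail)
i=9 'c': node 6→7
i=10 'c': node 7→8  → match P1@[8:10]
i=11 'a': node 8→0 (via fail)
i=12 'a': node 0→0
i=13 'c': node 0→6
i=14 'c': node 6→7
i=15 'b': node 7→1 (via fail)
i=16 'c': node 1→2
i=17 'b': node 2→3
i=18 'b': node 3→4
i=19 'a': node 4→5  → match P0@[15:19]
i=20 'c': node 5→6 (via fail)
i=21 'c': node 6→7
i=22 'c': node 7→8  → match P1@[20:22]
i=23 'c': node 8→8 (via fail)  → match P1@[21:23]
i=24 'c': node 8→8 (via fail)  → match P1@[22:24]
i=25 'c': node 8→8 (via fail)  → match P1@[23:25]
i=26 'c': node 8→8 (via fail)  → match P1@[24:26]
i=27 'a': node 8→0 (via fail)
i=28 'c': node 0→6
i=29 'c': node 6→7
i=30 'b': node 7→1 (via fail)
i=31 'c': node 1→2
i=32 'b': node 2→3
i=33 'a': node 3→0 (via fail)
i=34 'a': node 0→0
i=35 'c': node 0→6
i=36 'c': node 6→7
i=37 'c': node 7→8  → match P1@[35:37]
i=38 'a': node 8→0 (via fail)
i=39 'b': node 0→1
i=40 'c': node 1→2
i=41 'b': node 2→3
i=42 'b': node 3→4
i=43 'a': node 4→5  → match P0@[39:43]
i=44 'b': node 5→1 (via fail)
i=45 'b': node 1→1 (via fail)
i=46 'c': node 1→2
i=47 'b': node 2→3
i=48 'b': node 3→4
i=49 'a': node 4→5  → match P0@[45:49]
i=50 'b': node 5→1 (via fail)
i=51 'b': node 1→1 (via fail)
i=52 'c': node 1→2
i=53 'b': node 2→3
i=54 'b': node 3→4
i=55 'a': node 4→5  → match P0@[51:55]
i=56 'c': node 5→6 (via fail)
i=57 'c': node 6→7

Result: [[2,1],[7,0],[10,1],[19,0],[22,1],[23,1],[24,1],[25,1],[26,1],[37,1],[43,0],[49,0],[55,0]]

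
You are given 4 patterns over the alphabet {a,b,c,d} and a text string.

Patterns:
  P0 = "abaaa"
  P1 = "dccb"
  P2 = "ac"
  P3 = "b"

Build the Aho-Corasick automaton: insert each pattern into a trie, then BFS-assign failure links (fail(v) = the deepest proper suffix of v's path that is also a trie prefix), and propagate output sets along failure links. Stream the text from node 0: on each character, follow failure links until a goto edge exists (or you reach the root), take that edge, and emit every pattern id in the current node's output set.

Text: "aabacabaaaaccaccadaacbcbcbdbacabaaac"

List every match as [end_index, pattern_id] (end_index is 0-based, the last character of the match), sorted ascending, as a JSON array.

Build automaton:
Trie (insert patterns):
  0='ε' goto a→1 b→11 d→6
  1='a' goto b→2 c→10
  2='ab' goto a→3
  3='aba' goto a→4
  4='abaa' goto a→5
  5='abaaa' goto ·  ←P0
  6='d' goto c→7
  7='dc' goto c→8
  8='dcc' goto b→9
  9='dccb' goto ·  ←P1
  10='ac' goto ·  ←P2
  11='b' goto ·  ←P3

Failure links (BFS by depth):
  fail(1) 'a': from fail(0)=0 chase 'a': 0 ⇒ 0;  out=∅∪out(0)=∅
  fail(6) 'd': from fail(0)=0 chase 'd': 0 ⇒ 0;  out=∅∪out(0)=∅
  fail(11) 'b': from fail(0)=0 chase 'b': 0 ⇒ 0;  out={3}∪out(0)={3}
  fail(2) 'ab': from fail(1)=0 chase 'b': 0 ⇒ 11;  out=∅∪out(11)={3}
  fail(7) 'dc': from fail(6)=0 chase 'c': 0 ⇒ 0;  out=∅∪out(0)=∅
  fail(10) 'ac': from fail(1)=0 chase 'c': 0 ⇒ 0;  out={2}∪out(0)={2}
  fail(3) 'aba': from fail(2)=11 chase 'a': 11→0 ⇒ 1;  out=∅∪out(1)=∅
  fail(8) 'dcc': from fail(7)=0 chase 'c': 0 ⇒ 0;  out=∅∪out(0)=∅
  fail(4) 'abaa': from fail(3)=1 chase 'a': 1→0 ⇒ 1;  out=∅∪out(1)=∅
  fail(9) 'dccb': from fail(8)=0 chase 'b': 0 ⇒ 11;  out={1}∪out(11)={1,3}
  fail(5) 'abaaa': from fail(4)=1 chase 'a': 1→0 ⇒ 1;  out={0}∪out(1)={0}

Run:
pos 0 'a': at 1
pos 1 'a': at 1 ·f
pos 2 'b': at 2  → match P3@[2:2]
pos 3 'a': at 3
pos 4 'c': at 10 ·f  → match P2@[3:4]
pos 5 'a': at 1 ·f
pos 6 'b': at 2  → match P3@[6:6]
pos 7 'a': at 3
pos 8 'a': at 4
pos 9 'a': at 5  → match P0@[5:9]
pos 10 'a': at 1 ·f
pos 11 'c': at 10  → match P2@[10:11]
pos 12 'c': at 0 ·f
pos 13 'a': at 1
pos 14 'c': at 10  → match P2@[13:14]
pos 15 'c': at 0 ·f
pos 16 'a': at 1
pos 17 'd': at 6 ·f
pos 18 'a': at 1 ·f
pos 19 'a': at 1 ·f
pos 20 'c': at 10  → match P2@[19:20]
pos 21 'b': at 11 ·f  → match P3@[21:21]
pos 22 'c': at 0 ·f
pos 23 'b': at 11  → match P3@[23:23]
pos 24 'c': at 0 ·f
pos 25 'b': at 11  → match P3@[25:25]
pos 26 'd': at 6 ·f
pos 27 'b': at 11 ·f  → match P3@[27:27]
pos 28 'a': at 1 ·f
pos 29 'c': at 10  → match P2@[28:29]
pos 30 'a': at 1 ·f
pos 31 'b': at 2  → match P3@[31:31]
pos 32 'a': at 3
pos 33 'a': at 4
pos 34 'a': at 5  → match P0@[30:34]
pos 35 'c': at 10 ·f  → match P2@[34:35]

Result: [[2,3],[4,2],[6,3],[9,0],[11,2],[14,2],[20,2],[21,3],[23,3],[25,3],[27,3],[29,2],[31,3],[34,0],[35,2]]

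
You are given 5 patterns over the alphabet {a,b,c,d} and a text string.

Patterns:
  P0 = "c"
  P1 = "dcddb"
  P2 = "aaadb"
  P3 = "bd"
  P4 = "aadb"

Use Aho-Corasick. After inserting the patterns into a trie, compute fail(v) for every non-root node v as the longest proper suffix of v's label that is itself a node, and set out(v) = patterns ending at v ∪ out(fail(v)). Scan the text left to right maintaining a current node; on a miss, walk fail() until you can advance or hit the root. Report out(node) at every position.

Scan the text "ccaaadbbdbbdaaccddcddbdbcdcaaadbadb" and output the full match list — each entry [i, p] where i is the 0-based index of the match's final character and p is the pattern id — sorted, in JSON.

Build:
Trie (insert patterns):
  n0 'ε': a→7 b→12 c→1 d→2
  n1 'c': ·  ←P0
  n2 'd': c→3
  n3 'dc': d→4
  n4 'dcd': d→5
  n5 'dcdd': b→6
  n6 'dcddb': ·  ←P1
  n7 'a': a→8
  n8 'aa': a→9 d→14
  n9 'aaa': d→10
  n10 'aaad': b→11
  n11 'aaadb': ·  ←P2
  n12 'b': d→13
  n13 'bd': ·  ←P3
  n14 'aad': b→15
  n15 'aadb': ·  ←P4

BFS fail/out derivation:
  fail(1) 'c': from fail(0)=0 chase 'c': 0 ⇒ 0;  out={0}∪out(0)={0}
  fail(2) 'd': from fail(0)=0 chase 'd': 0 ⇒ 0;  out=∅∪out(0)=∅
  fail(7) 'a': from fail(0)=0 chase 'a': 0 ⇒ 0;  out=∅∪out(0)=∅
  fail(12) 'b': from fail(0)=0 chase 'b': 0 ⇒ 0;  out=∅∪out(0)=∅
  fail(3) 'dc': from fail(2)=0 chase 'c': 0 ⇒ 1;  out=∅∪out(1)={0}
  fail(8) 'aa': from fail(7)=0 chase 'a': 0 ⇒ 7;  out=∅∪out(7)=∅
  fail(13) 'bd': from fail(12)=0 chase 'd': 0 ⇒ 2;  out={3}∪out(2)={3}
  fail(4) 'dcd': from fail(3)=1 chase 'd': 1→0 ⇒ 2;  out=∅∪out(2)=∅
  fail(9) 'aaa': from fail(8)=7 chase 'a': 7 ⇒ 8;  out=∅∪out(8)=∅
  fail(14) 'aad': from fail(8)=7 chase 'd': 7→0 ⇒ 2;  out=∅∪out(2)=∅
  fail(5) 'dcdd': from fail(4)=2 chase 'd': 2→0 ⇒ 2;  out=∅∪out(2)=∅
  fail(10) 'aaad': from fail(9)=8 chase 'd': 8 ⇒ 14;  out=∅∪out(14)=∅
  fail(15) 'aadb': from fail(14)=2 chase 'b': 2→0 ⇒ 12;  out={4}∪out(12)={4}
  fail(6) 'dcddb': from fail(5)=2 chase 'b': 2→0 ⇒ 12;  out={1}∪out(12)={1}
  fail(11) 'aaadb': from fail(10)=14 chase 'b': 14 ⇒ 15;  out={2}∪out(15)={2,4}

Scan:
[0] read 'c'  n0⇒n1  → match P0@[0:0]
[1] read 'c'  n1⇒n1 ·f  → match P0@[1:1]
[2] read 'a'  n1⇒n7 ·f
[3] read 'a'  n7⇒n8
[4] read 'a'  n8⇒n9
[5] read 'd'  n9⇒n10
[6] read 'b'  n10⇒n11  → match P2@[2:6],P4@[3:6]
[7] read 'b'  n11⇒n12 ·f
[8] read 'd'  n12⇒n13  → match P3@[7:8]
[9] read 'b'  n13⇒n12 ·f
[10] read 'b'  n12⇒n12 ·f
[11] read 'd'  n12⇒n13  → match P3@[10:11]
[12] read 'a'  n13⇒n7 ·f
[13] read 'a'  n7⇒n8
[14] read 'c'  n8⇒n1 ·f  → match P0@[14:14]
[15] read 'c'  n1⇒n1 ·f  → match P0@[15:15]
[16] read 'd'  n1⇒n2 ·f
[17] read 'd'  n2⇒n2 ·f
[18] read 'c'  n2⇒n3  → match P0@[18:18]
[19] read 'd'  n3⇒n4
[20] read 'd'  n4⇒n5
[21] read 'b'  n5⇒n6  → match P1@[17:21]
[22] read 'd'  n6⇒n13 ·f  → match P3@[21:22]
[23] read 'b'  n13⇒n12 ·f
[24] read 'c'  n12⇒n1 ·f  → match P0@[24:24]
[25] read 'd'  n1⇒n2 ·f
[26] read 'c'  n2⇒n3  → match P0@[26:26]
[27] read 'a'  n3⇒n7 ·f
[28] read 'a'  n7⇒n8
[29] read 'a'  n8⇒n9
[30] read 'd'  n9⇒n10
[31] read 'b'  n10⇒n11  → match P2@[27:31],P4@[28:31]
[32] read 'a'  n11⇒n7 ·f
[33] read 'd'  n7⇒n2 ·f
[34] read 'b'  n2⇒n12 ·f

All matches (sorted): [[0,0],[1,0],[6,2],[6,4],[8,3],[11,3],[14,0],[15,0],[18,0],[21,1],[22,3],[24,0],[26,0],[31,2],[31,4]]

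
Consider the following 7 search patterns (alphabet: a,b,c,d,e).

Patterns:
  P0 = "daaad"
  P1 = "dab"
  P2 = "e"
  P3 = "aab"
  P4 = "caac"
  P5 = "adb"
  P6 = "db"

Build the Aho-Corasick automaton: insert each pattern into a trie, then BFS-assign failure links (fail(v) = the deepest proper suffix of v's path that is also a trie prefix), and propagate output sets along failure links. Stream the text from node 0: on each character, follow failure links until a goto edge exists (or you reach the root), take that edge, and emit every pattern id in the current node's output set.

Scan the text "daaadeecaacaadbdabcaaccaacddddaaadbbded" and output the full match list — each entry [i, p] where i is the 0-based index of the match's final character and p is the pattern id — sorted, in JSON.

Build automaton:
Trie nodes:
  n0 'ε': a→8 c→11 d→1 e→7
  n1 'd': a→2 b→17
  n2 'da': a→3 b→6
  n3 'daa': a→4
  n4 'daaa': d→5
  n5 'daaad': ·  ←P0
  n6 'dab': ·  ←P1
  n7 'e': ·  ←P2
  n8 'a': a→9 d→15
  n9 'aa': b→10
  n10 'aab': ·  ←P3
  n11 'c': a→12
  n12 'ca': a→13
  n13 'caa': c→14
  n14 'caac': ·  ←P4
  n15 'ad': b→16
  n16 'adb': ·  ←P5
  n17 'db': ·  ←P6

Failure links (BFS by depth):
  fail(1) 'd': from fail(0)=0 chase 'd': 0 ⇒ 0;  out=∅∪out(0)=∅
  fail(7) 'e': from fail(0)=0 chase 'e': 0 ⇒ 0;  out={2}∪out(0)={2}
  fail(8) 'a': from fail(0)=0 chase 'a': 0 ⇒ 0;  out=∅∪out(0)=∅
  fail(11) 'c': from fail(0)=0 chase 'c': 0 ⇒ 0;  out=∅∪out(0)=∅
  fail(2) 'da': from fail(1)=0 chase 'a': 0 ⇒ 8;  out=∅∪out(8)=∅
  fail(9) 'aa': from fail(8)=0 chase 'a': 0 ⇒ 8;  out=∅∪out(8)=∅
  fail(12) 'ca': from fail(11)=0 chase 'a': 0 ⇒ 8;  out=∅∪out(8)=∅
  fail(15) 'ad': from fail(8)=0 chase 'd': 0 ⇒ 1;  out=∅∪out(1)=∅
  fail(17) 'db': from fail(1)=0 chase 'b': 0 ⇒ 0;  out={6}∪out(0)={6}
  fail(3) 'daa': from fail(2)=8 chase 'a': 8 ⇒ 9;  out=∅∪out(9)=∅
  fail(6) 'dab': from fail(2)=8 chase 'b': 8→0 ⇒ 0;  out={1}∪out(0)={1}
  fail(10) 'aab': from fail(9)=8 chase 'b': 8→0 ⇒ 0;  out={3}∪out(0)={3}
  fail(13) 'caa': from fail(12)=8 chase 'a': 8 ⇒ 9;  out=∅∪out(9)=∅
  fail(16) 'adb': from fail(15)=1 chase 'b': 1 ⇒ 17;  out={5}∪out(17)={5,6}
  fail(4) 'daaa': from fail(3)=9 chase 'a': 9→8 ⇒ 9;  out=∅∪out(9)=∅
  fail(14) 'caac': from fail(13)=9 chase 'c': 9→8→0 ⇒ 11;  out={4}∪out(11)={4}
  fail(5) 'daaad': from fail(4)=9 chase 'd': 9→8 ⇒ 15;  out={0}∪out(15)={0}

Run:
i=0 'd': node 0→1
i=1 'a': node 1→2
i=2 'a': node 2→3
i=3 'a': node 3→4
i=4 'd': node 4→5  → match P0@[0:4]
i=5 'e': node 5→7 (fail-walked)  → match P2@[5:5]
i=6 'e': node 7→7 (fail-walked)  → match P2@[6:6]
i=7 'c': node 7→11 (fail-walked)
i=8 'a': node 11→12
i=9 'a': node 12→13
i=10 'c': node 13→14  → match P4@[7:10]
i=11 'a': node 14→12 (fail-walked)
i=12 'a': node 12→13
i=13 'd': node 13→15 (fail-walked)
i=14 'b': node 15→16  → match P5@[12:14],P6@[13:14]
i=15 'd': node 16→1 (fail-walked)
i=16 'a': node 1→2
i=17 'b': node 2→6  → match P1@[15:17]
i=18 'c': node 6→11 (fail-walked)
i=19 'a': node 11→12
i=20 'a': node 12→13
i=21 'c': node 13→14  → match P4@[18:21]
i=22 'c': node 14→11 (fail-walked)
i=23 'a': node 11→12
i=24 'a': node 12→13
i=25 'c': node 13→14  → match P4@[22:25]
i=26 'd': node 14→1 (fail-walked)
i=27 'd': node 1→1 (fail-walked)
i=28 'd': node 1→1 (fail-walked)
i=29 'd': node 1→1 (fail-walked)
i=30 'a': node 1→2
i=31 'a': node 2→3
i=32 'a': node 3→4
i=33 'd': node 4→5  → match P0@[29:33]
i=34 'b': node 5→16 (fail-walked)  → match P5@[32:34],P6@[33:34]
i=35 'b': node 16→0 (fail-walked)
i=36 'd': node 0→1
i=37 'e': node 1→7 (fail-walked)  → match P2@[37:37]
i=38 'd': node 7→1 (fail-walked)

All matches (sorted): [[4,0],[5,2],[6,2],[10,4],[14,5],[14,6],[17,1],[21,4],[25,4],[33,0],[34,5],[34,6],[37,2]]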